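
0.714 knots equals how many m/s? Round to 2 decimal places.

0.37 m/s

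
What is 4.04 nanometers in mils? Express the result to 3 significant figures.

0.000159 mil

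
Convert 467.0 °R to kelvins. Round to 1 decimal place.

259.4 K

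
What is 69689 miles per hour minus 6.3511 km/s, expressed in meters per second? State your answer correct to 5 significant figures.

69689 mph = 31153.8 m/s and 6.3511 km/s = 6351.10 m/s.
31153.8 − 6351.10 ≈ 24803 m/s.

24803 m/s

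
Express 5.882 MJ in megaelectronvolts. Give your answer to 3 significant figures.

1 megajoule = 6.24151 × 10^18 MeV.
Thus 5.882 × 6.24151 × 10^18 ≈ 3.67 × 10^19 MeV.

3.67 × 10^19 MeV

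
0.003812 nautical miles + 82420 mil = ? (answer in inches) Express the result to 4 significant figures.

0.003812 nmi = 277.946 in and 82420 mil = 82.4200 in.
277.946 + 82.4200 ≈ 360.4 in.

360.4 inches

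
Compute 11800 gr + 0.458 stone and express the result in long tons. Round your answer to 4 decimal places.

11800 gr = 0.000752551 long ton and 0.458 st = 0.00286250 long ton.
0.000752551 + 0.00286250 ≈ 0.0036 long ton.

0.0036 long tons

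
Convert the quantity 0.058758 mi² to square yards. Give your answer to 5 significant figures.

182010 yd²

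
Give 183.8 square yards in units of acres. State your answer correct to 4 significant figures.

0.03798 acres

1 square yard = 0.000206612 acre.
So 183.8 × 0.000206612 ≈ 0.03798 acre.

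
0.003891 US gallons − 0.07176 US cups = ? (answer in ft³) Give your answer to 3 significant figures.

-7.94e-5 cubic feet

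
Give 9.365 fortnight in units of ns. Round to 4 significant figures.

1 fortnight = 1.20960e+15 ns.
So 9.365 × 1.20960e+15 ≈ 1.133e+16 ns.

1.133e+16 ns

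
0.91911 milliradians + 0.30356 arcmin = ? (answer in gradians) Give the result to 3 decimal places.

0.91911 mrad = 0.0585124 grad and 0.30356 arcmin = 0.00562148 grad.
0.0585124 + 0.00562148 ≈ 0.064 grad.

0.064 gradians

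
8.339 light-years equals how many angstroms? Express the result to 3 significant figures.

1 light-year = 9.46073 × 10^25 Å.
Then 8.339 × 9.46073 × 10^25 ≈ 7.89 × 10^26 Å.

7.89 × 10^26 angstroms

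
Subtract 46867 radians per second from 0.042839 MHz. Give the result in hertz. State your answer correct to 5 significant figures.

35380 hertz

0.042839 MHz = 42839.0 Hz and 46867 rad/s = 7459.11 Hz.
42839.0 − 7459.11 ≈ 35380 Hz.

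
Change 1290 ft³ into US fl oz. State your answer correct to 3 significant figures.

1.24 × 10^6 US fl oz

1 cubic foot = 957.506 US fluid ounces.
So 1290 × 957.506 ≈ 1.24 × 10^6 US fl oz.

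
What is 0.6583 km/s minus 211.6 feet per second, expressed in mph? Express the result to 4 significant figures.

0.6583 km/s = 1472.58 mph and 211.6 ft/s = 144.273 mph.
1472.58 − 144.273 ≈ 1328 mph.

1328 miles per hour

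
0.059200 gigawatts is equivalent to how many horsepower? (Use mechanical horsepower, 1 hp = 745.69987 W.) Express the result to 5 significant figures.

1 GW = 1341022 horsepower.
Then 0.059200 × 1341022 ≈ 79389 hp.

79389 horsepower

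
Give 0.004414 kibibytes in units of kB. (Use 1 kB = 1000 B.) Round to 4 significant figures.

0.004520 kilobytes

1 KiB = 1.02400 kB.
So 0.004414 × 1.02400 ≈ 0.004520 kB.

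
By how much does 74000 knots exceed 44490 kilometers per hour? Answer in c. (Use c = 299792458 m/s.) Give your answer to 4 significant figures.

74000 kn = 0.000126984 c and 44490 km/h = 4.12230e-5 c.
0.000126984 − 4.12230e-5 ≈ 8.576e-5 c.

8.576e-5 c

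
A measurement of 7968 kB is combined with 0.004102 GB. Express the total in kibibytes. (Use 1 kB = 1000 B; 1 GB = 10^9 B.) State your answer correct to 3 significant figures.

11800 KiB

7968 kB = 7781.25 KiB and 0.004102 GB = 4005.86 KiB.
7781.25 + 4005.86 ≈ 11800 KiB.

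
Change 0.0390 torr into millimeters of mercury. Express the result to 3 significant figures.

0.0390 mmHg

1 torr = 1.00000 mmHg.
Thus 0.0390 × 1.00000 ≈ 0.0390 mmHg.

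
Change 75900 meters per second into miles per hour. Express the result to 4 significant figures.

169800 mph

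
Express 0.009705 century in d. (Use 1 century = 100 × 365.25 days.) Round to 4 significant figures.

1 century = 36525.0 d.
Thus 0.009705 × 36525.0 ≈ 354.5 d.

354.5 days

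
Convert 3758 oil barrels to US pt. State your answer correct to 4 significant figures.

1.263e+6 US pt

1 bbl = 336.000 US pints.
3758 × 336.000 ≈ 1.263e+6 US pt.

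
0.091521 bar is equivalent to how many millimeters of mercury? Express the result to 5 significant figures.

1 bar = 750.062 millimeters of mercury.
0.091521 × 750.062 ≈ 68.646 mmHg.

68.646 mmHg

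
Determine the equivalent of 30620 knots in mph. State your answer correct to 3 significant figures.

1 knot = 1.15078 mph.
30620 × 1.15078 ≈ 35200 mph.

35200 miles per hour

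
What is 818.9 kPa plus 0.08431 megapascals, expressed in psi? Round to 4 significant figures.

131.0 psi

818.9 kPa = 118.771 psi and 0.08431 MPa = 12.2281 psi.
118.771 + 12.2281 ≈ 131.0 psi.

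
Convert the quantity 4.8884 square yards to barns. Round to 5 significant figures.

4.0873 × 10^28 barn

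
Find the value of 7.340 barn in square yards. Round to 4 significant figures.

1 barn = 1.19599 × 10^-28 square yards.
Thus 7.340 × 1.19599 × 10^-28 ≈ 8.779 × 10^-28 yd².

8.779 × 10^-28 square yards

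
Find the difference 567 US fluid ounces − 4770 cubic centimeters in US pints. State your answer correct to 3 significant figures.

25.4 US pints

567 US fl oz = 35.4375 US pt and 4770 cm³ = 10.0808 US pt.
35.4375 − 10.0808 ≈ 25.4 US pt.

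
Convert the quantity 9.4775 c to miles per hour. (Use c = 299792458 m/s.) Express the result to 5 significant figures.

6.3558e+9 mph

1 c = 6.70617e+8 mph.
Then 9.4775 × 6.70617e+8 ≈ 6.3558e+9 mph.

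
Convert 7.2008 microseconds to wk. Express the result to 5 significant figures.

1.1906 × 10^-11 weeks

1 microsecond = 1.65344 × 10^-12 wk.
Thus 7.2008 × 1.65344 × 10^-12 ≈ 1.1906 × 10^-11 wk.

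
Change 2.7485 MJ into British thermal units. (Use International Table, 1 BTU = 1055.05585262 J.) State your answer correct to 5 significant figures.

1 megajoule = 947.817 British thermal units.
Thus 2.7485 × 947.817 ≈ 2605.1 BTU.

2605.1 British thermal units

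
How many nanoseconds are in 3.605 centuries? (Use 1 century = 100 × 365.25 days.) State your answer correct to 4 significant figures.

1 century = 3.15576 × 10^18 nanoseconds.
3.605 × 3.15576 × 10^18 ≈ 1.138 × 10^19 ns.

1.138 × 10^19 nanoseconds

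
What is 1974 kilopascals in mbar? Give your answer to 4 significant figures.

1 kilopascal = 10.0000 mbar.
Thus 1974 × 10.0000 ≈ 19740 mbar.

19740 millibar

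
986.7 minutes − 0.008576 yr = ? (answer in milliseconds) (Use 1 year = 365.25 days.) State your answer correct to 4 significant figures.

-2.114 × 10^8 milliseconds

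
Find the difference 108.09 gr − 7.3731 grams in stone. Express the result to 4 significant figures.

108.09 gr = 0.001102959 st and 7.3731 g = 0.001161065 st.
0.001102959 − 0.001161065 ≈ -5.811 × 10^-5 st.

-5.811 × 10^-5 stone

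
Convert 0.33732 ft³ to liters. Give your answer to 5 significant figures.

1 cubic foot = 28.3168 liters.
Thus 0.33732 × 28.3168 ≈ 9.5518 L.

9.5518 L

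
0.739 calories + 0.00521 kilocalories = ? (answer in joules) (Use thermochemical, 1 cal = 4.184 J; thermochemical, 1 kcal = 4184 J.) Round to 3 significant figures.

24.9 joules

0.739 cal = 3.09198 J and 0.00521 kcal = 21.7986 J.
3.09198 + 21.7986 ≈ 24.9 J.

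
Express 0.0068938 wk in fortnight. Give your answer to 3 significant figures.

0.00345 fortnight

1 wk = 0.500000 fortnight.
Then 0.0068938 × 0.500000 ≈ 0.00345 fortnight.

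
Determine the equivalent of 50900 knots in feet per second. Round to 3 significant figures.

1 kn = 1.68781 ft/s.
So 50900 × 1.68781 ≈ 85900 ft/s.

85900 ft/s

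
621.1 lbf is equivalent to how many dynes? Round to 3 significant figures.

2.76e+8 dynes

1 pound-force = 444822 dynes.
Thus 621.1 × 444822 ≈ 2.76e+8 dyn.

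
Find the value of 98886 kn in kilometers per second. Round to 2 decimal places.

50.87 km/s

1 kn = 0.000514444 km/s.
Thus 98886 × 0.000514444 ≈ 50.87 km/s.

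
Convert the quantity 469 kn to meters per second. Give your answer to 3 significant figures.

241 meters per second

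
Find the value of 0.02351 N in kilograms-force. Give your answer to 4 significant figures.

0.002397 kilograms-force

1 newton = 0.101972 kgf.
So 0.02351 × 0.101972 ≈ 0.002397 kgf.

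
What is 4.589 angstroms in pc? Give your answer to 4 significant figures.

1.487 × 10^-26 parsecs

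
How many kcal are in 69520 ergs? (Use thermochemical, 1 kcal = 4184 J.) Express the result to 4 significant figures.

1.662e-6 kilocalories

1 erg = 2.39006e-11 kilocalories.
Then 69520 × 2.39006e-11 ≈ 1.662e-6 kcal.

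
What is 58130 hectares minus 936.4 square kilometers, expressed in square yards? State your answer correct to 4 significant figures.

-4.247e+8 yd²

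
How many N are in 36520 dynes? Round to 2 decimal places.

1 dyne = 1.00000 × 10^-5 N.
36520 × 1.00000 × 10^-5 ≈ 0.37 N.

0.37 newtons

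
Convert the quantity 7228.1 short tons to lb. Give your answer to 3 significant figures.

1 short ton = 2000.00 lb.
So 7228.1 × 2000.00 ≈ 1.45 × 10^7 lb.

1.45 × 10^7 pounds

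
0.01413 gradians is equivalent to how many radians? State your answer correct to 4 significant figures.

1 gradian = 0.0157080 rad.
0.01413 × 0.0157080 ≈ 0.0002220 rad.

0.0002220 radians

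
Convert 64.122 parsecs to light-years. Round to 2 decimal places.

209.14 ly

1 pc = 3.26156 light-years.
Then 64.122 × 3.26156 ≈ 209.14 ly.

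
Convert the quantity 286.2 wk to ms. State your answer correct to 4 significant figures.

1.731e+11 ms

1 wk = 6.04800e+8 ms.
So 286.2 × 6.04800e+8 ≈ 1.731e+11 ms.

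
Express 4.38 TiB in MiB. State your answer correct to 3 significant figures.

4.59 × 10^6 MiB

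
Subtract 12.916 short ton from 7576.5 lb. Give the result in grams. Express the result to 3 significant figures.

7576.5 lb = 3.43664 × 10^6 g and 12.916 short ton = 1.17172 × 10^7 g.
3.43664 × 10^6 − 1.17172 × 10^7 ≈ -8.28 × 10^6 g.

-8.28 × 10^6 g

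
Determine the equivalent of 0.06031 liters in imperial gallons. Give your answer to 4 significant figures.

0.01327 imp gal

1 liter = 0.219969 imp gal.
0.06031 × 0.219969 ≈ 0.01327 imp gal.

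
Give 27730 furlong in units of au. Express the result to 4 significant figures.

1 furlong = 1.34473 × 10^-9 astronomical units.
Then 27730 × 1.34473 × 10^-9 ≈ 3.729 × 10^-5 au.

3.729 × 10^-5 au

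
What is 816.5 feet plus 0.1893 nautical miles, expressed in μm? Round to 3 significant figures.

816.5 ft = 2.48869e+8 μm and 0.1893 nmi = 3.50584e+8 μm.
2.48869e+8 + 3.50584e+8 ≈ 5.99e+8 μm.

5.99e+8 μm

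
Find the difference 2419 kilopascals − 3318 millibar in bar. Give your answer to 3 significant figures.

20.9 bar

2419 kPa = 24.1900 bar and 3318 mbar = 3.31800 bar.
24.1900 − 3.31800 ≈ 20.9 bar.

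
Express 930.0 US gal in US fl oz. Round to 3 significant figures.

119000 US fluid ounces

1 US gal = 128.000 US fl oz.
Then 930.0 × 128.000 ≈ 119000 US fl oz.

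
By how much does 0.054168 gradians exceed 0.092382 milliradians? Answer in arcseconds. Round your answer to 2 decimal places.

156.45 arcsec

0.054168 grad = 175.504 arcsec and 0.092382 mrad = 19.0552 arcsec.
175.504 − 19.0552 ≈ 156.45 arcsec.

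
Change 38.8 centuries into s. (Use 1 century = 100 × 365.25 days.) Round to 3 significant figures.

1 century = 3.15576e+9 seconds.
Then 38.8 × 3.15576e+9 ≈ 1.22e+11 s.

1.22e+11 s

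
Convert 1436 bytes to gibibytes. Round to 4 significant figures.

1.337 × 10^-6 GiB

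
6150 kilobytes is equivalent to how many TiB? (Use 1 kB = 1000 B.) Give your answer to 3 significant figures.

1 kB = 9.09495 × 10^-10 TiB.
So 6150 × 9.09495 × 10^-10 ≈ 5.59 × 10^-6 TiB.

5.59 × 10^-6 TiB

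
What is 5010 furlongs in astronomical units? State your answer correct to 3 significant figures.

6.74 × 10^-6 au

1 furlong = 1.34473 × 10^-9 astronomical units.
Thus 5010 × 1.34473 × 10^-9 ≈ 6.74 × 10^-6 au.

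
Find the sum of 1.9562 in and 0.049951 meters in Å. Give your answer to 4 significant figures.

9.964e+8 angstroms

1.9562 in = 4.96875e+8 Å and 0.049951 m = 4.99510e+8 Å.
4.96875e+8 + 4.99510e+8 ≈ 9.964e+8 Å.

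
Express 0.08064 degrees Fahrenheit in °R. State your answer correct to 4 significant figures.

459.8 °R

°R = °F + 459.67.
Applying the formula gives 459.8 °R.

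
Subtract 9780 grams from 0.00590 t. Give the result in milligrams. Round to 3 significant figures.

-3.88e+6 mg

0.00590 t = 5.90000e+6 mg and 9780 g = 9.78000e+6 mg.
5.90000e+6 − 9.78000e+6 ≈ -3.88e+6 mg.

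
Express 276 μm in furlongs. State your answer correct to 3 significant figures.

1 μm = 4.97097e-9 furlong.
Thus 276 × 4.97097e-9 ≈ 1.37e-6 furlong.

1.37e-6 furlongs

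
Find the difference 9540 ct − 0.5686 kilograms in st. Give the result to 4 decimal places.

0.2109 st

9540 ct = 0.300459 st and 0.5686 kg = 0.0895392 st.
0.300459 − 0.0895392 ≈ 0.2109 st.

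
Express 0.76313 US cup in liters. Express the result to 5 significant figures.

1 US cup = 0.236588 L.
So 0.76313 × 0.236588 ≈ 0.18055 L.

0.18055 L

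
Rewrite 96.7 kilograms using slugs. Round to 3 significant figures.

6.63 slug

1 kg = 0.0685218 slugs.
96.7 × 0.0685218 ≈ 6.63 slug.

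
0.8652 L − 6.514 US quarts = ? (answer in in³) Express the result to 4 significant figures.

0.8652 L = 52.79774 in³ and 6.514 US qt = 376.1835 in³.
52.79774 − 376.1835 ≈ -323.4 in³.

-323.4 in³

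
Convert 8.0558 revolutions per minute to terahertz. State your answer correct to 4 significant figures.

1 rpm = 1.66667 × 10^-14 THz.
So 8.0558 × 1.66667 × 10^-14 ≈ 1.343 × 10^-13 THz.

1.343 × 10^-13 terahertz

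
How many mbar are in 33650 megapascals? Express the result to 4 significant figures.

3.365e+8 millibar

1 MPa = 10000.0 mbar.
So 33650 × 10000.0 ≈ 3.365e+8 mbar.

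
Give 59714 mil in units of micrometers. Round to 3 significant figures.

1.52e+6 μm

1 mil = 25.4000 micrometers.
So 59714 × 25.4000 ≈ 1.52e+6 μm.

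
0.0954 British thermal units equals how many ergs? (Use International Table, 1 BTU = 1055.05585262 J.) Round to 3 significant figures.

1.01e+9 ergs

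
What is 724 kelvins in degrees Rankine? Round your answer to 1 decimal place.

°R = K × 9/5.
Applying the formula gives 1303.2 °R.

1303.2 degrees Rankine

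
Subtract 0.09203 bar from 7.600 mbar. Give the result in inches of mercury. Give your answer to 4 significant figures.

-2.493 inHg

7.600 mbar = 0.224428 inHg and 0.09203 bar = 2.71764 inHg.
0.224428 − 2.71764 ≈ -2.493 inHg.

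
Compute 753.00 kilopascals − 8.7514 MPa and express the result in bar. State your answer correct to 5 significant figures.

-79.984 bar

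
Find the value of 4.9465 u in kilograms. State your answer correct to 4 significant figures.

1 u = 1.66054 × 10^-27 kilograms.
Thus 4.9465 × 1.66054 × 10^-27 ≈ 8.214 × 10^-27 kg.

8.214 × 10^-27 kilograms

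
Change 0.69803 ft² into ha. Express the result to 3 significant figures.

1 square foot = 9.29030e-6 ha.
Then 0.69803 × 9.29030e-6 ≈ 6.48e-6 ha.

6.48e-6 ha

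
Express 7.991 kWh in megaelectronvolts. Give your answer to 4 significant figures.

1.796e+20 megaelectronvolts

1 kWh = 2.24694e+19 MeV.
Then 7.991 × 2.24694e+19 ≈ 1.796e+20 MeV.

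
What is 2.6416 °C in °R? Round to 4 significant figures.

496.4 °R

°R = (°C + 273.15) × 9/5.
Applying the formula gives 496.4 °R.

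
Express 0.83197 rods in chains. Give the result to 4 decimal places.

0.2080 chains

1 rod = 0.250000 chains.
0.83197 × 0.250000 ≈ 0.2080 chain.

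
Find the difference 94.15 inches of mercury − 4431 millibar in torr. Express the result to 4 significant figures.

94.15 inHg = 2391.41 torr and 4431 mbar = 3323.52 torr.
2391.41 − 3323.52 ≈ -932.1 torr.

-932.1 torr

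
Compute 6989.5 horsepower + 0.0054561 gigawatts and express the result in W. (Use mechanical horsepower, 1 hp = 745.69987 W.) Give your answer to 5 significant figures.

1.0668e+7 W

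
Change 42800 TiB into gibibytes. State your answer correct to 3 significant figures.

1 TiB = 1024.00 GiB.
Thus 42800 × 1024.00 ≈ 4.38 × 10^7 GiB.

4.38 × 10^7 GiB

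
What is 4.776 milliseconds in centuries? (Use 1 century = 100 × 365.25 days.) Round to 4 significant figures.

1.513 × 10^-12 centuries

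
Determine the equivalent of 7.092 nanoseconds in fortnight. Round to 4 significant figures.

1 nanosecond = 8.26720 × 10^-16 fortnight.
Thus 7.092 × 8.26720 × 10^-16 ≈ 5.863 × 10^-15 fortnight.

5.863 × 10^-15 fortnight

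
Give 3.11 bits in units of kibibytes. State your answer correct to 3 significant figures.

1 bit = 0.000122070 KiB.
Then 3.11 × 0.000122070 ≈ 0.000380 KiB.

0.000380 KiB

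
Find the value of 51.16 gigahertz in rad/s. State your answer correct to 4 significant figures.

3.214e+11 radians per second

1 GHz = 6.28319e+9 rad/s.
51.16 × 6.28319e+9 ≈ 3.214e+11 rad/s.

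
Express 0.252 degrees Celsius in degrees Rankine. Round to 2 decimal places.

492.12 degrees Rankine

°R = (°C + 273.15) × 9/5.
Applying the formula gives 492.12 °R.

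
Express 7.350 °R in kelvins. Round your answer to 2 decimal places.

4.08 kelvins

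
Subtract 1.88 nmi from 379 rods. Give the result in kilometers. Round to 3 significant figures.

-1.58 km

379 rod = 1.90607 km and 1.88 nmi = 3.48176 km.
1.90607 − 3.48176 ≈ -1.58 km.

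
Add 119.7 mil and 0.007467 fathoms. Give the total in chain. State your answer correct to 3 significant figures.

0.000830 chain

119.7 mil = 0.000151136 chain and 0.007467 fathom = 0.000678818 chain.
0.000151136 + 0.000678818 ≈ 0.000830 chain.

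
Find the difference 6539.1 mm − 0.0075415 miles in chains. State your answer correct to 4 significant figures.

6539.1 mm = 0.325057 chain and 0.0075415 mi = 0.603320 chain.
0.325057 − 0.603320 ≈ -0.2783 chain.

-0.2783 chain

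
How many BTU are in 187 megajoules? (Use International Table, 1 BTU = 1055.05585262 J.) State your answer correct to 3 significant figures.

1 megajoule = 947.817 British thermal units.
So 187 × 947.817 ≈ 177000 BTU.

177000 BTU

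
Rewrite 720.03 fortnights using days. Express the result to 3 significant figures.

10100 days

1 fortnight = 14.0000 d.
Then 720.03 × 14.0000 ≈ 10100 d.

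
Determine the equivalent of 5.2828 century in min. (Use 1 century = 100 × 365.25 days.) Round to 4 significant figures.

2.779 × 10^8 min

1 century = 5.25960 × 10^7 minutes.
Then 5.2828 × 5.25960 × 10^7 ≈ 2.779 × 10^8 min.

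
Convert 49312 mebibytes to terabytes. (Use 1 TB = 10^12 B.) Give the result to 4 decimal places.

1 mebibyte = 1.04858e-6 TB.
49312 × 1.04858e-6 ≈ 0.0517 TB.

0.0517 TB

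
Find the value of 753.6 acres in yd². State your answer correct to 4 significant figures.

1 acre = 4840.00 square yards.
753.6 × 4840.00 ≈ 3.647e+6 yd².

3.647e+6 yd²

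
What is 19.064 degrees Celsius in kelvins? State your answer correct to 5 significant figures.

K = °C + 273.15.
Applying the formula gives 292.21 K.

292.21 K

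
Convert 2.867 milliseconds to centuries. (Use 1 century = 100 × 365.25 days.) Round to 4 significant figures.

9.085e-13 centuries

1 ms = 3.16881e-13 centuries.
Thus 2.867 × 3.16881e-13 ≈ 9.085e-13 century.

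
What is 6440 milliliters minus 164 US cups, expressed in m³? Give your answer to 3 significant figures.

-0.0324 cubic meters

6440 mL = 0.00644000 m³ and 164 US cup = 0.0388005 m³.
0.00644000 − 0.0388005 ≈ -0.0324 m³.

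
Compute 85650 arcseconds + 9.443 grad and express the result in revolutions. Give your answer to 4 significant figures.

0.08970 rev

85650 arcsec = 0.0660880 rev and 9.443 grad = 0.0236075 rev.
0.0660880 + 0.0236075 ≈ 0.08970 rev.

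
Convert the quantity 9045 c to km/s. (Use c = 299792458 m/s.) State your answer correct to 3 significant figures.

2.71e+9 kilometers per second

1 speed of light = 299792 km/s.
9045 × 299792 ≈ 2.71e+9 km/s.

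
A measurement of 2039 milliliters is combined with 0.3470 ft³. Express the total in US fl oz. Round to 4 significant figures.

401.2 US fl oz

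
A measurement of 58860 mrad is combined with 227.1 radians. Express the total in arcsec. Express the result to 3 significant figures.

5.90e+7 arcsec

58860 mrad = 1.21407e+7 arcsec and 227.1 rad = 4.68427e+7 arcsec.
1.21407e+7 + 4.68427e+7 ≈ 5.90e+7 arcsec.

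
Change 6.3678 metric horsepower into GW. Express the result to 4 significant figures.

1 metric horsepower = 7.35499 × 10^-7 gigawatts.
Then 6.3678 × 7.35499 × 10^-7 ≈ 4.684 × 10^-6 GW.

4.684 × 10^-6 GW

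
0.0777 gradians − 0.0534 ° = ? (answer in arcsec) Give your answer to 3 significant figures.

0.0777 grad = 251.748 arcsec and 0.0534 ° = 192.240 arcsec.
251.748 − 192.240 ≈ 59.5 arcsec.

59.5 arcsec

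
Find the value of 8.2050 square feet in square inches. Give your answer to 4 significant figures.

1 ft² = 144.000 in².
Then 8.2050 × 144.000 ≈ 1182 in².

1182 in²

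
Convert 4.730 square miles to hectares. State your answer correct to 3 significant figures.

1 square mile = 258.999 hectares.
So 4.730 × 258.999 ≈ 1230 ha.

1230 ha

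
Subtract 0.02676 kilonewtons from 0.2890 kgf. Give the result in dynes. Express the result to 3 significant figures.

-2.39e+6 dyn

0.2890 kgf = 283412 dyn and 0.02676 kN = 2.67600e+6 dyn.
283412 − 2.67600e+6 ≈ -2.39e+6 dyn.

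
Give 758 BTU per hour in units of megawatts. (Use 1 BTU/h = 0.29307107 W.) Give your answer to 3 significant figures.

1 BTU per hour = 2.93071e-7 MW.
Thus 758 × 2.93071e-7 ≈ 0.000222 MW.

0.000222 megawatts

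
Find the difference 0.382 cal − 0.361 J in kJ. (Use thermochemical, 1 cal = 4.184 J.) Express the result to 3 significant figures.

0.00124 kJ

0.382 cal = 0.00159829 kJ and 0.361 J = 0.000361000 kJ.
0.00159829 − 0.000361000 ≈ 0.00124 kJ.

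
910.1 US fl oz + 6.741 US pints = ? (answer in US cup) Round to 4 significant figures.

127.2 US cups

910.1 US fl oz = 113.7625 US cup and 6.741 US pt = 13.48200 US cup.
113.7625 + 13.48200 ≈ 127.2 US cup.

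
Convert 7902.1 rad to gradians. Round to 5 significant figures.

503060 gradians

1 radian = 63.6620 gradians.
Then 7902.1 × 63.6620 ≈ 503060 grad.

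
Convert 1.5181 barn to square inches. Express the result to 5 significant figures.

2.3531e-25 square inches

1 barn = 1.55000e-25 square inches.
Then 1.5181 × 1.55000e-25 ≈ 2.3531e-25 in².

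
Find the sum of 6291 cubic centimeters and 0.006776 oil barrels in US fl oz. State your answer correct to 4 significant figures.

6291 cm³ = 212.724 US fl oz and 0.006776 bbl = 36.4278 US fl oz.
212.724 + 36.4278 ≈ 249.2 US fl oz.

249.2 US fluid ounces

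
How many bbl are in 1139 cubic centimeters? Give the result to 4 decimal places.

1 cubic centimeter = 6.28981e-6 oil barrels.
1139 × 6.28981e-6 ≈ 0.0072 bbl.

0.0072 oil barrels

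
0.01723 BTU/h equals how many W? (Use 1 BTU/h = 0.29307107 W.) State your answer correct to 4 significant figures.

1 BTU/h = 0.293071 watts.
Thus 0.01723 × 0.293071 ≈ 0.005050 W.

0.005050 watts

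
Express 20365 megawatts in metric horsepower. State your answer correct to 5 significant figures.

1 MW = 1359.62 PS.
Thus 20365 × 1359.62 ≈ 2.7689e+7 PS.

2.7689e+7 metric horsepower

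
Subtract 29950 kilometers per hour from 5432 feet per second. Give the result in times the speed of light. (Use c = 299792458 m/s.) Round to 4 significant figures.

-2.223 × 10^-5 times the speed of light

5432 ft/s = 5.52273 × 10^-6 c and 29950 km/h = 2.77507 × 10^-5 c.
5.52273 × 10^-6 − 2.77507 × 10^-5 ≈ -2.223 × 10^-5 c.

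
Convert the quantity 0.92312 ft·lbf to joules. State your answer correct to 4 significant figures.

1.252 joules

1 foot-pound = 1.35582 joules.
Then 0.92312 × 1.35582 ≈ 1.252 J.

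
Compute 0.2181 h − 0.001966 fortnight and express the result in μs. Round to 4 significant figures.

-1.593e+9 μs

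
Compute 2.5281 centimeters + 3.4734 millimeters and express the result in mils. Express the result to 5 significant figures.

2.5281 cm = 995.315 mil and 3.4734 mm = 136.748 mil.
995.315 + 136.748 ≈ 1132.1 mil.

1132.1 mil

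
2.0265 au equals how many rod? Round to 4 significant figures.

6.028 × 10^10 rod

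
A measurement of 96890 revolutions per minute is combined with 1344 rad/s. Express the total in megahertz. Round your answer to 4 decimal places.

96890 rpm = 0.00161483 MHz and 1344 rad/s = 0.000213904 MHz.
0.00161483 + 0.000213904 ≈ 0.0018 MHz.

0.0018 MHz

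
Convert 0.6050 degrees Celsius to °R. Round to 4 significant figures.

492.8 °R

°R = (°C + 273.15) × 9/5.
Applying the formula gives 492.8 °R.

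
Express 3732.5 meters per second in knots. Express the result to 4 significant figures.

7255 kn

1 m/s = 1.94384 kn.
Thus 3732.5 × 1.94384 ≈ 7255 kn.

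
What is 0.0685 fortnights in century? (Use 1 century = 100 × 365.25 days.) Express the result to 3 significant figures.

2.63 × 10^-5 century

1 fortnight = 0.000383299 centuries.
Then 0.0685 × 0.000383299 ≈ 2.63 × 10^-5 century.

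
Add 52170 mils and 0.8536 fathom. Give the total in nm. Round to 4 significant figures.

52170 mil = 1.32512 × 10^9 nm and 0.8536 fathom = 1.56106 × 10^9 nm.
1.32512 × 10^9 + 1.56106 × 10^9 ≈ 2.886 × 10^9 nm.

2.886 × 10^9 nanometers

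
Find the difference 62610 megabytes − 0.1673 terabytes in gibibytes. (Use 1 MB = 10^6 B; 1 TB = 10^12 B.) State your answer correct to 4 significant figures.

-97.50 gibibytes

62610 MB = 58.3101 GiB and 0.1673 TB = 155.810 GiB.
58.3101 − 155.810 ≈ -97.50 GiB.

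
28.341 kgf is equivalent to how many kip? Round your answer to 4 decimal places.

0.0625 kip

1 kilogram-force = 0.00220462 kip.
Thus 28.341 × 0.00220462 ≈ 0.0625 kip.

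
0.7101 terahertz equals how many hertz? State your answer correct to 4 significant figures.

7.101e+11 Hz

1 THz = 1.00000e+12 Hz.
Then 0.7101 × 1.00000e+12 ≈ 7.101e+11 Hz.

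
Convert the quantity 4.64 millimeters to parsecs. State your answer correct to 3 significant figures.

1.50e-19 pc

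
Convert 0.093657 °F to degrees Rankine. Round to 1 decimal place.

459.8 degrees Rankine

°R = °F + 459.67.
Applying the formula gives 459.8 °R.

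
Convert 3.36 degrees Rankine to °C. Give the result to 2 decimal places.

°R = (°C + 273.15) × 9/5.
Applying the formula gives -271.28 °C.

-271.28 degrees Celsius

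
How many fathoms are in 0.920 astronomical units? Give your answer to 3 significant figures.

1 astronomical unit = 8.18011e+10 fathoms.
0.920 × 8.18011e+10 ≈ 7.53e+10 fathom.

7.53e+10 fathoms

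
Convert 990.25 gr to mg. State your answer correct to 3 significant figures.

1 gr = 64.7989 milligrams.
990.25 × 64.7989 ≈ 64200 mg.

64200 mg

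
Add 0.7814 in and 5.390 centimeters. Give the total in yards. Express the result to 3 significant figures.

0.7814 in = 0.0217056 yd and 5.390 cm = 0.0589458 yd.
0.0217056 + 0.0589458 ≈ 0.0807 yd.

0.0807 yards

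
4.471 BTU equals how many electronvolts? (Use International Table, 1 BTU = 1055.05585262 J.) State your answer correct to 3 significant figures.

2.94 × 10^22 eV

1 British thermal unit = 6.58514 × 10^21 eV.
Thus 4.471 × 6.58514 × 10^21 ≈ 2.94 × 10^22 eV.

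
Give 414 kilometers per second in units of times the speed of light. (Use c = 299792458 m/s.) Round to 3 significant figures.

0.00138 times the speed of light

1 kilometer per second = 3.33564 × 10^-6 c.
414 × 3.33564 × 10^-6 ≈ 0.00138 c.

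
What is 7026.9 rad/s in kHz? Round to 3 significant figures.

1 radian per second = 0.000159155 kilohertz.
7026.9 × 0.000159155 ≈ 1.12 kHz.

1.12 kHz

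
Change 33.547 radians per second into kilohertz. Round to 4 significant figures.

1 radian per second = 0.000159155 kHz.
Thus 33.547 × 0.000159155 ≈ 0.005339 kHz.

0.005339 kHz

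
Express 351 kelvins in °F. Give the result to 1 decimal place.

K = (°F + 459.67) × 5/9.
Applying the formula gives 172.1 °F.

172.1 °F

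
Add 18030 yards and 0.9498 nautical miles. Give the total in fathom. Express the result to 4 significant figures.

9977 fathoms

18030 yd = 9015.00 fathom and 0.9498 nmi = 961.849 fathom.
9015.00 + 961.849 ≈ 9977 fathom.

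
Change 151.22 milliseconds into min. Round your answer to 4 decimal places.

1 ms = 1.66667e-5 min.
Thus 151.22 × 1.66667e-5 ≈ 0.0025 min.

0.0025 minutes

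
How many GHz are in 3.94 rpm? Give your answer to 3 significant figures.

6.57e-11 GHz

1 revolution per minute = 1.66667e-11 GHz.
So 3.94 × 1.66667e-11 ≈ 6.57e-11 GHz.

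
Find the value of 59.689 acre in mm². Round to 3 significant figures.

1 acre = 4.04686e+9 mm².
Then 59.689 × 4.04686e+9 ≈ 2.42e+11 mm².

2.42e+11 mm²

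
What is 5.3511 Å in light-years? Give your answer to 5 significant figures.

5.6561 × 10^-26 light-years

1 angstrom = 1.05700 × 10^-26 ly.
So 5.3511 × 1.05700 × 10^-26 ≈ 5.6561 × 10^-26 ly.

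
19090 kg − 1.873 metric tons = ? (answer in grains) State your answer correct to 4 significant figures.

19090 kg = 2.94604e+8 gr and 1.873 t = 2.89048e+7 gr.
2.94604e+8 − 2.89048e+7 ≈ 2.657e+8 gr.

2.657e+8 gr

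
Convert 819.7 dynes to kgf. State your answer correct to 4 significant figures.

1 dyn = 1.01972e-6 kgf.
819.7 × 1.01972e-6 ≈ 0.0008359 kgf.

0.0008359 kgf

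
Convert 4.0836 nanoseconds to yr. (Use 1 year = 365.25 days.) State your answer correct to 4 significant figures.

1.294e-16 yr

1 nanosecond = 3.16881e-17 yr.
Then 4.0836 × 3.16881e-17 ≈ 1.294e-16 yr.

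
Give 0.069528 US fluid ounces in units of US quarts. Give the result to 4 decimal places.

0.0022 US qt

1 US fl oz = 0.0312500 US qt.
Then 0.069528 × 0.0312500 ≈ 0.0022 US qt.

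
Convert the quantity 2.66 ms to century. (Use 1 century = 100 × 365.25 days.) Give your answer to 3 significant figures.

8.43e-13 century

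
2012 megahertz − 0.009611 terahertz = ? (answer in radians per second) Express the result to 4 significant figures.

-4.775 × 10^10 radians per second

2012 MHz = 1.26418 × 10^10 rad/s and 0.009611 THz = 6.03877 × 10^10 rad/s.
1.26418 × 10^10 − 6.03877 × 10^10 ≈ -4.775 × 10^10 rad/s.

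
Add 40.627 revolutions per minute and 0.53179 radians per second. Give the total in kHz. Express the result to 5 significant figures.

40.627 rpm = 0.000677117 kHz and 0.53179 rad/s = 8.46370 × 10^-5 kHz.
0.000677117 + 8.46370 × 10^-5 ≈ 0.00076175 kHz.

0.00076175 kHz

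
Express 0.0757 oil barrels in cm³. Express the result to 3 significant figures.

12000 cm³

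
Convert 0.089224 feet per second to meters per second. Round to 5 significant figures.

0.027195 m/s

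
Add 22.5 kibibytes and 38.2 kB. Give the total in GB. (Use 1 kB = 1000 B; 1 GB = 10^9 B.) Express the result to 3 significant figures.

6.12 × 10^-5 gigabytes

22.5 KiB = 2.30400 × 10^-5 GB and 38.2 kB = 3.82000 × 10^-5 GB.
2.30400 × 10^-5 + 3.82000 × 10^-5 ≈ 6.12 × 10^-5 GB.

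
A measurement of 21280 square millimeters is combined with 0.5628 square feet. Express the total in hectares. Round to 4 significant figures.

21280 mm² = 2.12800 × 10^-6 ha and 0.5628 ft² = 5.22858 × 10^-6 ha.
2.12800 × 10^-6 + 5.22858 × 10^-6 ≈ 7.357 × 10^-6 ha.

7.357 × 10^-6 ha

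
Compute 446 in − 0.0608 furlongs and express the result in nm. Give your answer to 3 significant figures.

-9.03 × 10^8 nanometers

446 in = 1.13284 × 10^10 nm and 0.0608 furlong = 1.22310 × 10^10 nm.
1.13284 × 10^10 − 1.22310 × 10^10 ≈ -9.03 × 10^8 nm.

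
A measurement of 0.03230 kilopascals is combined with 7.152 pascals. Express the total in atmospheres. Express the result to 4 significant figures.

0.03230 kPa = 0.000318776 atm and 7.152 Pa = 7.05848 × 10^-5 atm.
0.000318776 + 7.05848 × 10^-5 ≈ 0.0003894 atm.

0.0003894 atm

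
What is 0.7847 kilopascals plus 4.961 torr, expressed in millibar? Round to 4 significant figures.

14.46 millibar

0.7847 kPa = 7.84700 mbar and 4.961 torr = 6.61412 mbar.
7.84700 + 6.61412 ≈ 14.46 mbar.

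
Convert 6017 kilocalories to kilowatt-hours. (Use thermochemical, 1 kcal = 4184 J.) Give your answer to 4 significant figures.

6.993 kWh

1 kilocalorie = 0.00116222 kWh.
So 6017 × 0.00116222 ≈ 6.993 kWh.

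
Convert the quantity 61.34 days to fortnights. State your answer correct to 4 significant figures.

4.381 fortnight

1 day = 0.0714286 fortnight.
Thus 61.34 × 0.0714286 ≈ 4.381 fortnight.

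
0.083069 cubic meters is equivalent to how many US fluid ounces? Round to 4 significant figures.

2809 US fl oz

1 cubic meter = 33814.0 US fl oz.
Then 0.083069 × 33814.0 ≈ 2809 US fl oz.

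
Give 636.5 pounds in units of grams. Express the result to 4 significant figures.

288700 g

1 lb = 453.592 grams.
636.5 × 453.592 ≈ 288700 g.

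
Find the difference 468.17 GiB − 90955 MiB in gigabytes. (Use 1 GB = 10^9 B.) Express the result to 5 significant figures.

468.17 GiB = 502.694 GB and 90955 MiB = 95.3732 GB.
502.694 − 95.3732 ≈ 407.32 GB.

407.32 gigabytes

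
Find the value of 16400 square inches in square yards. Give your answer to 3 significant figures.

12.7 square yards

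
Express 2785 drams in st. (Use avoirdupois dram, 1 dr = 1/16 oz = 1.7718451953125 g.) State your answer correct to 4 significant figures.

0.7771 stone

1 dr = 0.000279018 st.
Thus 2785 × 0.000279018 ≈ 0.7771 st.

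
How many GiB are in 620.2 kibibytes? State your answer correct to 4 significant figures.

1 KiB = 9.53674 × 10^-7 gibibytes.
620.2 × 9.53674 × 10^-7 ≈ 0.0005915 GiB.

0.0005915 GiB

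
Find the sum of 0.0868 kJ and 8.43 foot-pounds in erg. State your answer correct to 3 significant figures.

9.82 × 10^8 ergs

0.0868 kJ = 8.68000 × 10^8 erg and 8.43 ft·lbf = 1.14295 × 10^8 erg.
8.68000 × 10^8 + 1.14295 × 10^8 ≈ 9.82 × 10^8 erg.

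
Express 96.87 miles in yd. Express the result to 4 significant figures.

1 mi = 1760.00 yd.
Then 96.87 × 1760.00 ≈ 170500 yd.

170500 yards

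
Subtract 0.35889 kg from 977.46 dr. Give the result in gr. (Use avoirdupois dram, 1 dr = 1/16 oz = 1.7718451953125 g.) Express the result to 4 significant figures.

21190 grains

977.46 dr = 26727.4 gr and 0.35889 kg = 5538.52 gr.
26727.4 − 5538.52 ≈ 21190 gr.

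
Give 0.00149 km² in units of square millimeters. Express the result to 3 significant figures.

1 km² = 1.00000e+12 square millimeters.
Thus 0.00149 × 1.00000e+12 ≈ 1.49e+9 mm².

1.49e+9 square millimeters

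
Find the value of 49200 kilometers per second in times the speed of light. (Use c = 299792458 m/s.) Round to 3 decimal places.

1 kilometer per second = 3.33564e-6 times the speed of light.
49200 × 3.33564e-6 ≈ 0.164 c.

0.164 times the speed of light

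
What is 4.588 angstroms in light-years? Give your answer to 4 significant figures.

1 Å = 1.05700e-26 light-years.
Thus 4.588 × 1.05700e-26 ≈ 4.850e-26 ly.

4.850e-26 ly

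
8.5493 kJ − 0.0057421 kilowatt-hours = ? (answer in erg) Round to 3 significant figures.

8.5493 kJ = 8.54930e+10 erg and 0.0057421 kWh = 2.06716e+11 erg.
8.54930e+10 − 2.06716e+11 ≈ -1.21e+11 erg.

-1.21e+11 ergs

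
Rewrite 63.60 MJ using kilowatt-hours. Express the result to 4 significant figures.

1 MJ = 0.277778 kWh.
63.60 × 0.277778 ≈ 17.67 kWh.

17.67 kilowatt-hours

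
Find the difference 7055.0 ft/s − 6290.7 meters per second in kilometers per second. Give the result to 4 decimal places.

-4.1403 kilometers per second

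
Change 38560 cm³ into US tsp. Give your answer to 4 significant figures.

1 cubic centimeter = 0.202884 US teaspoons.
Thus 38560 × 0.202884 ≈ 7823 US tsp.

7823 US tsp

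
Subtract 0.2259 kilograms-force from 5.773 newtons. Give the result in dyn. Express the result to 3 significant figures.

5.773 N = 577300 dyn and 0.2259 kgf = 221532 dyn.
577300 − 221532 ≈ 356000 dyn.

356000 dyn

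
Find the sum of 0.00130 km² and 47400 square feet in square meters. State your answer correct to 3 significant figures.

5700 m²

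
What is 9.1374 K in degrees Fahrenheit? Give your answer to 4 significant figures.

-443.2 degrees Fahrenheit

K = (°F + 459.67) × 5/9.
Applying the formula gives -443.2 °F.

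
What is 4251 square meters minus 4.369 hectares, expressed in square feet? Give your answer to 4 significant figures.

-424500 ft²

4251 m² = 45757.4 ft² and 4.369 ha = 470275 ft².
45757.4 − 470275 ≈ -424500 ft².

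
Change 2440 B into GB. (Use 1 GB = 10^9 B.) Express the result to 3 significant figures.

2.44 × 10^-6 GB

1 byte = 1.00000 × 10^-9 gigabytes.
2440 × 1.00000 × 10^-9 ≈ 2.44 × 10^-6 GB.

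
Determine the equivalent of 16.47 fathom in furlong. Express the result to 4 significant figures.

0.1497 furlongs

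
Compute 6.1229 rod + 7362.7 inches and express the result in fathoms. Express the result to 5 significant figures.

119.10 fathom

6.1229 rod = 16.8380 fathom and 7362.7 in = 102.260 fathom.
16.8380 + 102.260 ≈ 119.10 fathom.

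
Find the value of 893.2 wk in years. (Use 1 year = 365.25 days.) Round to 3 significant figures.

1 week = 0.0191650 years.
893.2 × 0.0191650 ≈ 17.1 yr.

17.1 yr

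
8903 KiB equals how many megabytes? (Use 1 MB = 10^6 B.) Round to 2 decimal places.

9.12 MB

1 kibibyte = 0.00102400 megabytes.
So 8903 × 0.00102400 ≈ 9.12 MB.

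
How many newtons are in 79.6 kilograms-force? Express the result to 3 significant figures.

781 N

1 kilogram-force = 9.80665 N.
So 79.6 × 9.80665 ≈ 781 N.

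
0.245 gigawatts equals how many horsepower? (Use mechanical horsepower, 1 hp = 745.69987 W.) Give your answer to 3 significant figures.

329000 horsepower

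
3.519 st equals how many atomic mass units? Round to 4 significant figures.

1 stone = 3.82424e+27 atomic mass units.
Then 3.519 × 3.82424e+27 ≈ 1.346e+28 u.

1.346e+28 u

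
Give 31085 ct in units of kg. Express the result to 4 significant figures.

1 ct = 0.000200000 kilograms.
Thus 31085 × 0.000200000 ≈ 6.217 kg.

6.217 kilograms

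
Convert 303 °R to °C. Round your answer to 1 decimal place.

°R = (°C + 273.15) × 9/5.
Applying the formula gives -104.8 °C.

-104.8 degrees Celsius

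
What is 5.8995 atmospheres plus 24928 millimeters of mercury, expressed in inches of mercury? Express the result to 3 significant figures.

1160 inHg

5.8995 atm = 176.520 inHg and 24928 mmHg = 981.417 inHg.
176.520 + 981.417 ≈ 1160 inHg.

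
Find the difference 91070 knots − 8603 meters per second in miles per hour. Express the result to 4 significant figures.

91070 kn = 104801 mph and 8603 m/s = 19244.4 mph.
104801 − 19244.4 ≈ 85560 mph.

85560 miles per hour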